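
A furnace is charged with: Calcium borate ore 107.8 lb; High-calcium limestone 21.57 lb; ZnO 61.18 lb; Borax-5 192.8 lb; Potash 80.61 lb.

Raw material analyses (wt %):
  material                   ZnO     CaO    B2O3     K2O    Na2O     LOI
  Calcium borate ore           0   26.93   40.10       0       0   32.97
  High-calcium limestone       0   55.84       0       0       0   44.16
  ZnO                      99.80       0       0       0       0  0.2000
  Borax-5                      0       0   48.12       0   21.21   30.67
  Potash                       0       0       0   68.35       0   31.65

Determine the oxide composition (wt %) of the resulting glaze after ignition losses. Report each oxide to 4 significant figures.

Glass mass = 334.1 lb (batch 464.0 − LOI 129.8).
Composition: ZnO 18.27%, CaO 12.29%, B2O3 40.70%, K2O 16.49%, Na2O 12.24%

Each numeric step keeps full float precision throughout — intermediates are shown (rounded to 4 significant digits) on the page; every reported value undergoes a single rounding; the derived quantities are recomputed starting from the weights on 334.1 lb of glass in exact precision (yield, LOI, five oxide percentages, totals, net glass mass) as quoted within question or answer.
Delivered oxide masses:
  ZnO: 61.18·0.9980 = 61.06 lb
  CaO: 107.8·0.2693 + 21.57·0.5584 = 41.08 lb
  B2O3: 107.8·0.4010 + 192.8·0.4812 = 136.0 lb
  K2O: 80.61·0.6835 = 55.10 lb
  Na2O: 192.8·0.2121 = 40.89 lb
LOI: 107.8·0.3297 + 21.57·0.4416 + 61.18·0.002000 + 192.8·0.3067 + 80.61·0.3165 = 129.8 lb
Net of LOI, the glass mass = 464.0 − 129.8 = 334.1 lb (= Σ oxide masses)
percent by weight: oxide/glass ×100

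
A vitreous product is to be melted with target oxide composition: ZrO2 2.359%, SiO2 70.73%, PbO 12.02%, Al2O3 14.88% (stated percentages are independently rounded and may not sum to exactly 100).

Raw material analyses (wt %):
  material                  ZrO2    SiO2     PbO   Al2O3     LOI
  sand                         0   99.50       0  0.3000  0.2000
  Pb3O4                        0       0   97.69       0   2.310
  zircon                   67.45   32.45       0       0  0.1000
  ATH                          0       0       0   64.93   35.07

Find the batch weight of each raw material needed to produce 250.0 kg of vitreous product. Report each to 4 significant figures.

Batch per 250.0 kg vitreous product:
  sand: 174.9 kg
  Pb3O4: 30.76 kg
  zircon: 8.744 kg
  ATH: 56.48 kg
Total batch = 270.9 kg; LOI loss = 20.88 kg; yield = 92.29%

Mid-chain values are printed, with 4-significant-digit rounding, between the steps — each numeric step keeps full precision through every step; each reported figure receives exactly one rounding — the derived quantities, including the yield, totals, glass mass, ignition loss, four oxide percentages, are rebuilt from the weighed amounts on 250.0 kg of glass in full precision, precisely as stated by the problem or answer text.
Target masses of each oxide per 250.0 kg vitreous product:
  ZrO2: 2.359% × 250.0 = 5.898 kg
  SiO2: 70.73% × 250.0 = 176.8 kg
  PbO: 12.02% × 250.0 = 30.05 kg
  Al2O3: 14.88% × 250.0 = 37.20 kg
Checking each oxide sum given the weights on record, relative to the basis at hand (delivered sums recover each target exact up to rounding of places):
  ZrO2: 8.744·0.6745 = 5.898 kg (target 5.898 kg)
  SiO2: 174.9·0.9950 + 8.744·0.3245 = 176.9 kg (target 176.8 kg)
  PbO: 30.76·0.9769 = 30.05 kg (target 30.05 kg)
  Al2O3: 174.9·0.003000 + 56.48·0.6493 = 37.20 kg (target 37.20 kg)
Glass-mass sanity pass: net batch after ignition = 250.0 kg (the targets, summed, come to 250.0 kg; with the basis standing at 250.0 kg — deltas are rounding alone).
Summing the batch: Σ batch = 270.9 kg; the LOI term Σ batch·LOI equals 20.88 kg; yield, glass over the total, = 92.29%.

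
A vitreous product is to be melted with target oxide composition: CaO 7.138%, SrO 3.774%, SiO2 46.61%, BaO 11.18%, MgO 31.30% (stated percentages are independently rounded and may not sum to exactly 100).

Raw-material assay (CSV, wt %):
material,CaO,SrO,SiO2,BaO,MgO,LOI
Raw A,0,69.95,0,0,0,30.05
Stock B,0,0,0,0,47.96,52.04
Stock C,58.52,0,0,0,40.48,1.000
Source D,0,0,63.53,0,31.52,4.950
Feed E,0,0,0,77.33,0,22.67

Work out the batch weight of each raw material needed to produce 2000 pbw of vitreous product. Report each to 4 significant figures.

The working math keeps full float precision throughout — mid-chain values are shown, rounded to four significant figures, alongside each step; a single rounding yields every reported number; derived quantities are rebuilt in full float precision (totals, yield, LOI, the five compositions, net glass mass) from the weighed amounts for 2000 pbw of glass, as they appear in the problem or answer text.
Oxide-by-oxide targets in 2000 pbw vitreous product:
  CaO: 7.138% × 2000 = 142.8 pbw
  SrO: 3.774% × 2000 = 75.48 pbw
  SiO2: 46.61% × 2000 = 932.2 pbw
  BaO: 11.18% × 2000 = 223.6 pbw
  MgO: 31.30% × 2000 = 626.0 pbw
Per-oxide balance check per the reported batch figures, under the basis named above (sum by sum, the targets are met up to rounding of the answer):
  CaO: 244.0·0.5852 = 142.8 pbw (target 142.8 pbw)
  SrO: 107.9·0.6995 = 75.48 pbw (target 75.48 pbw)
  SiO2: 1467·0.6353 = 932.0 pbw (target 932.2 pbw)
  BaO: 289.2·0.7733 = 223.6 pbw (target 223.6 pbw)
  MgO: 135.0·0.4796 + 244.0·0.4048 + 1467·0.3152 = 625.9 pbw (target 626.0 pbw)
Consistency of the glass mass: total charge less LOI = 2000 pbw (summing oxide targets gives 2000 pbw; against the stated basis, 2000 pbw — differing by rounding only).
Batch grand total — Σ batch = 2243 pbw; the LOI term Σ batch·LOI equals 243.3 pbw; yield, glass over the total, = 89.15%.

Batch per 2000 pbw vitreous product:
  Raw A: 107.9 pbw
  Stock B: 135.0 pbw
  Stock C: 244.0 pbw
  Source D: 1467 pbw
  Feed E: 289.2 pbw
Total batch = 2243 pbw; LOI loss = 243.3 pbw; yield = 89.15%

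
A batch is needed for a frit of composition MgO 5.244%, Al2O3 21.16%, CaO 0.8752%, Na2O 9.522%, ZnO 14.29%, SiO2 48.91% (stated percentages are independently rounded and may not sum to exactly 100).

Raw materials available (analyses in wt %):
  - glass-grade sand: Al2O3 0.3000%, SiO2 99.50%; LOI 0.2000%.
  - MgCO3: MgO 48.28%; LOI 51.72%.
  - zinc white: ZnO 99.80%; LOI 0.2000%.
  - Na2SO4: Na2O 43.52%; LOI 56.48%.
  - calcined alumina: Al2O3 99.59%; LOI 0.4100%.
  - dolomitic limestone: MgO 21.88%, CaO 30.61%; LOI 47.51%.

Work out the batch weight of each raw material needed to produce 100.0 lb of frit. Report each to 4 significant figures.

Batch per 100.0 lb frit:
  glass-grade sand: 49.16 lb
  MgCO3: 9.566 lb
  zinc white: 14.32 lb
  Na2SO4: 21.88 lb
  calcined alumina: 21.10 lb
  dolomitic limestone: 2.859 lb
Total batch = 118.9 lb; LOI loss = 18.88 lb; yield = 84.12%

The intermediate values are shown (rounded to 4 significant digits) as written. All arithmetic carries full precision all the way through. A single rounding produces each reported value. All derived quantities are carried from the weighed amounts per 100.0 lb of glass at full precision (ignition loss, the six compositions, the yield, glass mass, the totals) as quoted within the question or the answer.
Target oxide masses per 100.0 lb frit:
  MgO: 5.244% × 100.0 = 5.244 lb
  Al2O3: 21.16% × 100.0 = 21.16 lb
  CaO: 0.8752% × 100.0 = 0.8752 lb
  Na2O: 9.522% × 100.0 = 9.522 lb
  ZnO: 14.29% × 100.0 = 14.29 lb
  SiO2: 48.91% × 100.0 = 48.91 lb
Verifying the oxide balance from the weights as reported, on the stated basis (every target is met by its sum inside rounding margins):
  MgO: 9.566·0.4828 + 2.859·0.2188 = 5.244 lb (target 5.244 lb)
  Al2O3: 49.16·0.003000 + 21.10·0.9959 = 21.16 lb (target 21.16 lb)
  CaO: 2.859·0.3061 = 0.8751 lb (target 0.8752 lb)
  Na2O: 21.88·0.4352 = 9.522 lb (target 9.522 lb)
  ZnO: 14.32·0.9980 = 14.29 lb (target 14.29 lb)
  SiO2: 49.16·0.9950 = 48.91 lb (target 48.91 lb)
Glass-mass bookkeeping: total batch − LOI = 100.0 lb (targets for the oxides total 100.0 lb; basis as stated: 100.0 lb — any gap is answer rounding).
Summing the batch: Σ batch = 118.9 lb; LOI removed, Σ of batch·LOI: 18.88 lb; yield: glass divided by total = 84.12%.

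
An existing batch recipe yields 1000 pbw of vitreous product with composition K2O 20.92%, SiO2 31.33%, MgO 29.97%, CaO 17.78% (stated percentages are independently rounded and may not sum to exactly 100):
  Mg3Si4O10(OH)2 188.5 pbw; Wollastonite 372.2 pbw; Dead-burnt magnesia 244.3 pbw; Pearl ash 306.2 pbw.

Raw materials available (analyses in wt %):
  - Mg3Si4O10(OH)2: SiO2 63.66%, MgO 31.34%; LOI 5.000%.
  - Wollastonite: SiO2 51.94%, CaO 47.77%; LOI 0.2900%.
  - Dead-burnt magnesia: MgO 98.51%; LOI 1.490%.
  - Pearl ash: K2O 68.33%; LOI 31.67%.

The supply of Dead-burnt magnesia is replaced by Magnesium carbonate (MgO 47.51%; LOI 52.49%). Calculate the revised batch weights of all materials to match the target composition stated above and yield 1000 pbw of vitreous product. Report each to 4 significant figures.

Revised batch per 1000 pbw vitreous product:
  Mg3Si4O10(OH)2: 188.5 pbw
  Wollastonite: 372.2 pbw
  Magnesium carbonate: 506.5 pbw
  Pearl ash: 306.2 pbw
Total batch = 1373 pbw; LOI loss = 373.3 pbw

The working math holds full float precision from first step to last — the intermediate values are shown, rounded to 4 significant figures, within the worked lines; a single rounding completes each reported number — derived quantities (four oxide percentages, LOI, the totals, glass mass, yield) are carried using the weight values at 1000 pbw of glass at full precision as given in problem or answer.
Target oxide masses per 1000 pbw vitreous product:
  K2O: 20.92% × 1000 = 209.2 pbw
  SiO2: 31.33% × 1000 = 313.3 pbw
  MgO: 29.97% × 1000 = 299.7 pbw
  CaO: 17.78% × 1000 = 177.8 pbw
Mass-balance tally per oxide from the weights as reported, relative to the basis at hand (target by target, the sums agree net of answer rounding effects):
  K2O: 306.2·0.6833 = 209.2 pbw (target 209.2 pbw)
  SiO2: 188.5·0.6366 + 372.2·0.5194 = 313.3 pbw (target 313.3 pbw)
  MgO: 188.5·0.3134 + 506.5·0.4751 = 299.7 pbw (target 299.7 pbw)
  CaO: 372.2·0.4777 = 177.8 pbw (target 177.8 pbw)
Glass-mass bookkeeping: total batch − LOI = 1000 pbw (oxide target masses add up to 1000 pbw; the stated basis being 1000 pbw — gaps are rounding artifacts).
Batch grand total — Σ batch = 1373 pbw; the LOI term Σ batch·LOI equals 373.3 pbw; yield: glass divided by total = 72.82%.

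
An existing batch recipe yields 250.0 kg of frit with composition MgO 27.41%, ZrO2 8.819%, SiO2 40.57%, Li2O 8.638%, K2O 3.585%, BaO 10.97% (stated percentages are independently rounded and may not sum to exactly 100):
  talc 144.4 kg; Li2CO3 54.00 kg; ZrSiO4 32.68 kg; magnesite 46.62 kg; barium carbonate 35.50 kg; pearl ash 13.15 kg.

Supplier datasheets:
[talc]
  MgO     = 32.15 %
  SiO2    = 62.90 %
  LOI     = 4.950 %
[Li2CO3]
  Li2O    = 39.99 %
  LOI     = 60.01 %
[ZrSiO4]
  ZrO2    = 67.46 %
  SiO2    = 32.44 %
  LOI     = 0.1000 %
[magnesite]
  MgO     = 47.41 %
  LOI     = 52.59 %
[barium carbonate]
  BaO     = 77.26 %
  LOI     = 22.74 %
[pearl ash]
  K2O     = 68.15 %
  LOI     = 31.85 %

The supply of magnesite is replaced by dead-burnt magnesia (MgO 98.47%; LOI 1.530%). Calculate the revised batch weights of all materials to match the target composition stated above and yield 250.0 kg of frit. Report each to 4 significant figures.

Full float precision is maintained through the solve. Values along the way are displayed rounded off to 4 significant figures when written out. Exactly one rounding lands on each reported figure; all derived quantities, including LOI, totals, six oxide percentages, yield, glass mass, are recomputed using the weight values per 250.0 kg of glass at exact precision, as given in problem or answer.
Target oxide masses per 250.0 kg frit:
  MgO: 27.41% × 250.0 = 68.53 kg
  ZrO2: 8.819% × 250.0 = 22.05 kg
  SiO2: 40.57% × 250.0 = 101.4 kg
  Li2O: 8.638% × 250.0 = 21.60 kg
  K2O: 3.585% × 250.0 = 8.962 kg
  BaO: 10.97% × 250.0 = 27.42 kg
Checking each oxide sum using the reported weights, on the stated basis (sum by sum, the targets are met net of answer rounding effects):
  MgO: 144.4·0.3215 + 22.45·0.9847 = 68.53 kg (target 68.53 kg)
  ZrO2: 32.68·0.6746 = 22.05 kg (target 22.05 kg)
  SiO2: 144.4·0.6290 + 32.68·0.3244 = 101.4 kg (target 101.4 kg)
  Li2O: 54.00·0.3999 = 21.59 kg (target 21.60 kg)
  K2O: 13.15·0.6815 = 8.962 kg (target 8.962 kg)
  BaO: 35.50·0.7726 = 27.43 kg (target 27.42 kg)
Glass-mass bookkeeping: batch total minus LOI = 250.0 kg (oxide target masses add up to 250.0 kg; the stated basis being 250.0 kg — differing by rounding only).
Whole-batch sum: Σ batch = 302.2 kg; Σ batch·LOI gives LOI loss = 52.19 kg; as yield: glass ÷ batch → 82.73%.

Revised batch per 250.0 kg frit:
  talc: 144.4 kg
  Li2CO3: 54.00 kg
  ZrSiO4: 32.68 kg
  dead-burnt magnesia: 22.45 kg
  barium carbonate: 35.50 kg
  pearl ash: 13.15 kg
Total batch = 302.2 kg; LOI loss = 52.19 kg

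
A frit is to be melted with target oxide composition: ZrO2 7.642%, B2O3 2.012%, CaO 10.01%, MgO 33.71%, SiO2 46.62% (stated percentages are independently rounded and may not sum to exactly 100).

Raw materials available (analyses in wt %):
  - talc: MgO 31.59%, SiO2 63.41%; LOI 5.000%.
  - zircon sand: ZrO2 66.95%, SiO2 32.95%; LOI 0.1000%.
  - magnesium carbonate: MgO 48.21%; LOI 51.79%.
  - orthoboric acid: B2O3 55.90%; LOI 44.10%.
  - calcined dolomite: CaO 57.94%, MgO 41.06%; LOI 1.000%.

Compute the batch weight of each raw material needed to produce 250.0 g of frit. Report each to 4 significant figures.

Batch per 250.0 g frit:
  talc: 169.0 g
  zircon sand: 28.54 g
  magnesium carbonate: 27.30 g
  orthoboric acid: 8.998 g
  calcined dolomite: 43.19 g
Total batch = 277.0 g; LOI loss = 27.02 g; yield = 90.25%

Working values are displayed rounded to 4 significant digits as written; all arithmetic carries full precision at every stage; every reported result includes exactly one rounding. All derived quantities, which include the totals, net glass mass, LOI, five oxide percentages, yield, are computed at full precision, as given in the question or the answer, starting from the weights at 250.0 g of glass.
Oxide-by-oxide targets in 250.0 g frit:
  ZrO2: 7.642% × 250.0 = 19.10 g
  B2O3: 2.012% × 250.0 = 5.030 g
  CaO: 10.01% × 250.0 = 25.02 g
  MgO: 33.71% × 250.0 = 84.28 g
  SiO2: 46.62% × 250.0 = 116.6 g
Per-oxide balance check applying the batch weights above, at the basis given (every target is met by its sum given rounding of the digits):
  ZrO2: 28.54·0.6695 = 19.11 g (target 19.10 g)
  B2O3: 8.998·0.5590 = 5.030 g (target 5.030 g)
  CaO: 43.19·0.5794 = 25.02 g (target 25.02 g)
  MgO: 169.0·0.3159 + 27.30·0.4821 + 43.19·0.4106 = 84.28 g (target 84.28 g)
  SiO2: 169.0·0.6341 + 28.54·0.3295 = 116.6 g (target 116.6 g)
Glass-mass sanity pass: Σ batch − LOI loss = 250.0 g (the Σ of target masses is 250.0 g; versus the stated basis of 250.0 g — rounding explains the deltas).
Whole-batch sum: Σ batch = 277.0 g; Σ batch·LOI gives LOI loss = 27.02 g; yield = glass ÷ total batch = 90.25%.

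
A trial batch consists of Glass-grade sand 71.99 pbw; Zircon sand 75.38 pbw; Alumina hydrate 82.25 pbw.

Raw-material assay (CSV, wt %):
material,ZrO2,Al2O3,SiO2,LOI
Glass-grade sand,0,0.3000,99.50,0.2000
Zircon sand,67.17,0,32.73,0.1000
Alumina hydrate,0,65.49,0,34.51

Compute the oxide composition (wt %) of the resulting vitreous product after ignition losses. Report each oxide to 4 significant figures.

In-progress results appear rounded to 4 significant figures between the steps. Each numeric step keeps full precision through the solve. Each reported number is rounded a single time; derived quantities, including LOI, net glass mass, the totals, three oxide percentages, yield, are computed using the weight values for 201.0 pbw of glass in exact precision, as quoted within either problem or answer.
Oxide masses out of the charge:
  ZrO2: 75.38·0.6717 = 50.63 pbw
  Al2O3: 71.99·0.003000 + 82.25·0.6549 = 54.08 pbw
  SiO2: 71.99·0.9950 + 75.38·0.3273 = 96.30 pbw
LOI: 71.99·0.002000 + 75.38·0.001000 + 82.25·0.3451 = 28.60 pbw
Resulting glass, batch − LOI: 229.6 − 28.60 = 201.0 pbw (matching Σ of the oxides)
percent by weight: oxide/glass ×100

Glass mass = 201.0 pbw (batch 229.6 − LOI 28.60).
Composition: ZrO2 25.19%, Al2O3 26.90%, SiO2 47.91%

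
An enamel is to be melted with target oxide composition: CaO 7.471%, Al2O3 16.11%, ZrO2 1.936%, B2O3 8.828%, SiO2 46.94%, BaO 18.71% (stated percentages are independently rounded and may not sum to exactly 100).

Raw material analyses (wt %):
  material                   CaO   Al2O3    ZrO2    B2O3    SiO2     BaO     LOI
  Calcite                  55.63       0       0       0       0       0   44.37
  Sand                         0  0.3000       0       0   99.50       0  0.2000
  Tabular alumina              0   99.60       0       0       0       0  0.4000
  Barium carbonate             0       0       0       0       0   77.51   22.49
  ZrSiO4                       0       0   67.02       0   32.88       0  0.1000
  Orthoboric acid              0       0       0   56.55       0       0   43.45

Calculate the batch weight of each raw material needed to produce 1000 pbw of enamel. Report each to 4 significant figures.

Batch per 1000 pbw enamel:
  Calcite: 134.3 pbw
  Sand: 462.2 pbw
  Tabular alumina: 160.4 pbw
  Barium carbonate: 241.4 pbw
  ZrSiO4: 28.89 pbw
  Orthoboric acid: 156.1 pbw
Total batch = 1183 pbw; LOI loss = 183.3 pbw; yield = 84.51%

Each numeric step keeps exact precision at every stage — values along the way appear rounded to 4 significant figures on the page — each reported number takes just one rounding. The derived quantities (six oxide percentages, LOI, yield, net glass mass, the totals) are recomputed using the weight values for 1000 pbw of glass at exact precision, as given in question or answer.
Per-oxide target masses for 1000 pbw enamel:
  CaO: 7.471% × 1000 = 74.71 pbw
  Al2O3: 16.11% × 1000 = 161.1 pbw
  ZrO2: 1.936% × 1000 = 19.36 pbw
  B2O3: 8.828% × 1000 = 88.28 pbw
  SiO2: 46.94% × 1000 = 469.4 pbw
  BaO: 18.71% × 1000 = 187.1 pbw
Sums-versus-targets review on the weights just shown, at the basis given (every target is met by its sum up to rounding of the answer):
  CaO: 134.3·0.5563 = 74.71 pbw (target 74.71 pbw)
  Al2O3: 462.2·0.003000 + 160.4·0.9960 = 161.1 pbw (target 161.1 pbw)
  ZrO2: 28.89·0.6702 = 19.36 pbw (target 19.36 pbw)
  B2O3: 156.1·0.5655 = 88.27 pbw (target 88.28 pbw)
  SiO2: 462.2·0.9950 + 28.89·0.3288 = 469.4 pbw (target 469.4 pbw)
  BaO: 241.4·0.7751 = 187.1 pbw (target 187.1 pbw)
Consistency of the glass mass: batch Σ − ignition loss = 1000 pbw (summing oxide targets gives 1000 pbw; with the basis standing at 1000 pbw — differing by rounding only).
Batch grand total — Σ batch = 1183 pbw; Σ batch·LOI gives LOI loss = 183.3 pbw; yield, glass over the total, = 84.51%.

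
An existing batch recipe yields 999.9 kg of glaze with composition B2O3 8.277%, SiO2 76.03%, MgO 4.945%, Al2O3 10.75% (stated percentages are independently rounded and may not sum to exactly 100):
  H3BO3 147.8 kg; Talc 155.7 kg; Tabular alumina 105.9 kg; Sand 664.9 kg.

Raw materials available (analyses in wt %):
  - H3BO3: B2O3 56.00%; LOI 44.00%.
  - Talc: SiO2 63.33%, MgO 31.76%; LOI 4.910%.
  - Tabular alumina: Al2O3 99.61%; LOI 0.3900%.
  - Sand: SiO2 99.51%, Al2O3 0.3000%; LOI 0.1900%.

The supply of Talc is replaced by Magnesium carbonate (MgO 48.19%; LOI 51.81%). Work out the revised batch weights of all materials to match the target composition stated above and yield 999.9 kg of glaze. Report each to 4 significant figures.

Revised batch per 999.9 kg glaze:
  H3BO3: 147.8 kg
  Magnesium carbonate: 102.6 kg
  Tabular alumina: 105.6 kg
  Sand: 764.0 kg
Total batch = 1120 kg; LOI loss = 120.1 kg

Full float precision is carried all the way through; the intermediate values are displayed, with 4-significant-figure rounding, on the page. Every reported number undergoes a single rounding — derived quantities are carried at full precision (LOI, the yield, glass mass, totals, the four compositions) from the batch weights at 999.9 kg of glass precisely as stated by the question or the answer.
Per-oxide target masses for 999.9 kg glaze:
  B2O3: 8.277% × 999.9 = 82.76 kg
  SiO2: 76.03% × 999.9 = 760.2 kg
  MgO: 4.945% × 999.9 = 49.45 kg
  Al2O3: 10.75% × 999.9 = 107.5 kg
A balance pass over the oxides, given the weights on record, against the basis in use (summed amounts equal target values given rounding of the digits):
  B2O3: 147.8·0.5600 = 82.77 kg (target 82.76 kg)
  SiO2: 764.0·0.9951 = 760.3 kg (target 760.2 kg)
  MgO: 102.6·0.4819 = 49.44 kg (target 49.45 kg)
  Al2O3: 105.6·0.9961 + 764.0·0.003000 = 107.5 kg (target 107.5 kg)
Glass-mass bookkeeping: Σ batch − LOI loss = 999.9 kg (the targets, summed, come to 999.9 kg; basis as stated: 999.9 kg — a pure rounding effect).
Adding the batch up: Σ batch = 1120 kg; LOI removed, Σ of batch·LOI: 120.1 kg; as yield: glass ÷ batch → 89.28%.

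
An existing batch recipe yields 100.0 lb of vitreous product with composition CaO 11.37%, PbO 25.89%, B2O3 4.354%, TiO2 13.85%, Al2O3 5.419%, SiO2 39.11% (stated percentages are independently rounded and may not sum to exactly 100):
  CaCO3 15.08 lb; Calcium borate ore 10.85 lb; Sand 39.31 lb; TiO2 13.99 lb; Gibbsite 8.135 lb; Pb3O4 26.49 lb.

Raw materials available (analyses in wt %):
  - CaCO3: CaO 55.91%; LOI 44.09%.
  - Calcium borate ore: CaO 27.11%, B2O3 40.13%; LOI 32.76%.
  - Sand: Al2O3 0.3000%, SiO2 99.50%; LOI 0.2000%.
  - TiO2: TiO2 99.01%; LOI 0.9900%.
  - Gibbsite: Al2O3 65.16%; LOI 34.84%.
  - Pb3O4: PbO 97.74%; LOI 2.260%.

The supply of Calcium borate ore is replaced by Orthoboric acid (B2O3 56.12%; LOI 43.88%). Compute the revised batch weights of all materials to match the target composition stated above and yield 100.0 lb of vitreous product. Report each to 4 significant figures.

Revised batch per 100.0 lb vitreous product:
  CaCO3: 20.34 lb
  Orthoboric acid: 7.758 lb
  Sand: 39.31 lb
  TiO2: 13.99 lb
  Gibbsite: 8.135 lb
  Pb3O4: 26.49 lb
Total batch = 116.0 lb; LOI loss = 16.02 lb

Each numeric step runs at exact precision through every step — the intermediate values are printed (rounded to 4 significant digits) within the worked lines; every reported value undergoes a single rounding. Derived quantities are recomputed at full float precision (net glass mass, the totals, six oxide percentages, yield, LOI) starting from the weights on 100.0 lb of glass as set out in the question or the answer.
The oxide mass targets at 100.0 lb vitreous product:
  CaO: 11.37% × 100.0 = 11.37 lb
  PbO: 25.89% × 100.0 = 25.89 lb
  B2O3: 4.354% × 100.0 = 4.354 lb
  TiO2: 13.85% × 100.0 = 13.85 lb
  Al2O3: 5.419% × 100.0 = 5.419 lb
  SiO2: 39.11% × 100.0 = 39.11 lb
Oxide-by-oxide audit given the weights on record, relative to the basis at hand (delivered sums recover each target inside rounding margins):
  CaO: 20.34·0.5591 = 11.37 lb (target 11.37 lb)
  PbO: 26.49·0.9774 = 25.89 lb (target 25.89 lb)
  B2O3: 7.758·0.5612 = 4.354 lb (target 4.354 lb)
  TiO2: 13.99·0.9901 = 13.85 lb (target 13.85 lb)
  Al2O3: 39.31·0.003000 + 8.135·0.6516 = 5.419 lb (target 5.419 lb)
  SiO2: 39.31·0.9950 = 39.11 lb (target 39.11 lb)
Glass-mass sanity pass: batch Σ − ignition loss = 100.0 lb (the targets, summed, come to 99.99 lb; against the stated basis, 100.0 lb — gaps are rounding artifacts).
Batch total: Σ batch = 116.0 lb; LOI loss = Σ batch·LOI = 16.02 lb; yield = glass ÷ total batch = 86.19%.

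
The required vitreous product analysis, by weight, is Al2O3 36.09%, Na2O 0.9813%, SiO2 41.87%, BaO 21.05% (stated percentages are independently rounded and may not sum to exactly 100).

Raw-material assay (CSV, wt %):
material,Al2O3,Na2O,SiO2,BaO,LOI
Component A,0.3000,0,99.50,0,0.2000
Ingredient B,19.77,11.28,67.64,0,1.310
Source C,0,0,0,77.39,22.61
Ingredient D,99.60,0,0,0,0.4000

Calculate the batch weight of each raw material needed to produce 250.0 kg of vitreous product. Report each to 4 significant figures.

Batch per 250.0 kg vitreous product:
  Component A: 90.42 kg
  Ingredient B: 21.75 kg
  Source C: 68.00 kg
  Ingredient D: 86.00 kg
Total batch = 266.2 kg; LOI loss = 16.18 kg; yield = 93.92%

The working math maintains exact precision at every stage. The intermediate values are printed, rounded to four significant digits, in the printout. Each reported value takes just one rounding — all derived quantities (ignition loss, the totals, glass mass, the four compositions, the yield) are re-derived from the weighed amounts at 250.0 kg of glass in full precision, exactly as printed in the problem or answer text.
Target oxide masses per 250.0 kg vitreous product:
  Al2O3: 36.09% × 250.0 = 90.22 kg
  Na2O: 0.9813% × 250.0 = 2.453 kg
  SiO2: 41.87% × 250.0 = 104.7 kg
  BaO: 21.05% × 250.0 = 52.62 kg
Checking each oxide sum on the weights just shown, relative to the basis at hand (summed amounts equal target values inside rounding margins):
  Al2O3: 90.42·0.003000 + 21.75·0.1977 + 86.00·0.9960 = 90.23 kg (target 90.22 kg)
  Na2O: 21.75·0.1128 = 2.453 kg (target 2.453 kg)
  SiO2: 90.42·0.9950 + 21.75·0.6764 = 104.7 kg (target 104.7 kg)
  BaO: 68.00·0.7739 = 52.63 kg (target 52.62 kg)
Glass-mass bookkeeping: batch total minus LOI = 250.0 kg (the Σ of target masses is 250.0 kg; the stated basis being 250.0 kg — deltas are rounding alone).
Summing the batch: Σ batch = 266.2 kg; LOI removed, Σ of batch·LOI: 16.18 kg; the yield ratio, glass ÷ batch: 93.92%.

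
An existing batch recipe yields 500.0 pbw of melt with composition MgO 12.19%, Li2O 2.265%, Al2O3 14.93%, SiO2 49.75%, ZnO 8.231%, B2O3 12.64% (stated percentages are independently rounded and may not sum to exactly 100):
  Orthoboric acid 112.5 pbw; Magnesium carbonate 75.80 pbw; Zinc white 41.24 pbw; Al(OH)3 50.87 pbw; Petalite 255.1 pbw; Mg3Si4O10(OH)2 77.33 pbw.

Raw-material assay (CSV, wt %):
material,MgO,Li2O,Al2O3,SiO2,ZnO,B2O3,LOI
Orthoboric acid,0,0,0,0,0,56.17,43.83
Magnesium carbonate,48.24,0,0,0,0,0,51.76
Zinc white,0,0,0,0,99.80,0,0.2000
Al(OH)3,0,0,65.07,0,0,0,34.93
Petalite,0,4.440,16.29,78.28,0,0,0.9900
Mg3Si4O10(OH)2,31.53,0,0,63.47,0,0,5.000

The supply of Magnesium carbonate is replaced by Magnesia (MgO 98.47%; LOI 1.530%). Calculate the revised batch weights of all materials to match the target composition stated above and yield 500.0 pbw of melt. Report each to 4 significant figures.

Intermediates are printed rounded to 4 significant digits within the worked lines — each numeric step keeps exact precision at each step; each reported number is rounded a single time; derived quantities (glass mass, yield, LOI, six oxide percentages, totals) are recomputed in full float precision from the batch weights for 500.0 pbw of glass precisely as stated by the problem or answer text.
Target oxide masses per 500.0 pbw melt:
  MgO: 12.19% × 500.0 = 60.95 pbw
  Li2O: 2.265% × 500.0 = 11.32 pbw
  Al2O3: 14.93% × 500.0 = 74.65 pbw
  SiO2: 49.75% × 500.0 = 248.8 pbw
  ZnO: 8.231% × 500.0 = 41.16 pbw
  B2O3: 12.64% × 500.0 = 63.20 pbw
Verifying the oxide balance on the weights just shown, at the basis given (oxide sums agree with the targets within answer rounding):
  MgO: 37.14·0.9847 + 77.33·0.3153 = 60.95 pbw (target 60.95 pbw)
  Li2O: 255.1·0.04440 = 11.33 pbw (target 11.32 pbw)
  Al2O3: 50.87·0.6507 + 255.1·0.1629 = 74.66 pbw (target 74.65 pbw)
  SiO2: 255.1·0.7828 + 77.33·0.6347 = 248.8 pbw (target 248.8 pbw)
  ZnO: 41.24·0.9980 = 41.16 pbw (target 41.16 pbw)
  B2O3: 112.5·0.5617 = 63.19 pbw (target 63.20 pbw)
Auditing the glass mass value: the batch minus its LOI: 500.1 pbw (the targets, summed, come to 500.0 pbw; versus the stated basis of 500.0 pbw — any gap is answer rounding).
Batch grand total — Σ batch = 574.2 pbw; LOI loss = Σ batch·LOI = 74.12 pbw; glass ÷ batch gives a yield of 87.09%.

Revised batch per 500.0 pbw melt:
  Orthoboric acid: 112.5 pbw
  Magnesia: 37.14 pbw
  Zinc white: 41.24 pbw
  Al(OH)3: 50.87 pbw
  Petalite: 255.1 pbw
  Mg3Si4O10(OH)2: 77.33 pbw
Total batch = 574.2 pbw; LOI loss = 74.12 pbw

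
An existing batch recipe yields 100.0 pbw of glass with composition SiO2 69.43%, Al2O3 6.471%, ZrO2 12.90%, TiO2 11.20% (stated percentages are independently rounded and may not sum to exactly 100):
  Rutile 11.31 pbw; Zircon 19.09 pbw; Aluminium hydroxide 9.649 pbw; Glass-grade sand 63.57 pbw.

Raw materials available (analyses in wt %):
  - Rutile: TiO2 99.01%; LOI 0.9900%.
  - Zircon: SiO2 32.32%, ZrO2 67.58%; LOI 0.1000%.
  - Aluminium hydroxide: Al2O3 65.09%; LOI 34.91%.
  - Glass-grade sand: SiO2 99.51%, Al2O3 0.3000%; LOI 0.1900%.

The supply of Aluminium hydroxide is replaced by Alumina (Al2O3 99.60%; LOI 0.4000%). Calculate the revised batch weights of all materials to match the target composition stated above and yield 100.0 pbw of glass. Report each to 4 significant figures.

Working values appear, rounded to four significant digits, on the page. Full precision is held at all times — each reported figure includes exactly one rounding; derived quantities (yield, the four compositions, ignition loss, net glass mass, totals) are rebuilt at full float precision starting from the weights for 100.0 pbw of glass as quoted within either problem or answer.
Target oxide masses per 100.0 pbw glass:
  SiO2: 69.43% × 100.0 = 69.43 pbw
  Al2O3: 6.471% × 100.0 = 6.471 pbw
  ZrO2: 12.90% × 100.0 = 12.90 pbw
  TiO2: 11.20% × 100.0 = 11.20 pbw
Sums-versus-targets review per the reported batch figures, relative to the basis at hand (delivered sums recover each target once rounding is allowed for):
  SiO2: 19.09·0.3232 + 63.57·0.9951 = 69.43 pbw (target 69.43 pbw)
  Al2O3: 6.306·0.9960 + 63.57·0.003000 = 6.471 pbw (target 6.471 pbw)
  ZrO2: 19.09·0.6758 = 12.90 pbw (target 12.90 pbw)
  TiO2: 11.31·0.9901 = 11.20 pbw (target 11.20 pbw)
The glass-mass cross-check: total charge less LOI = 100.0 pbw (summing oxide targets gives 100.0 pbw; the stated basis being 100.0 pbw — rounding explains the deltas).
Batch grand total — Σ batch = 100.3 pbw; LOI removed, Σ of batch·LOI: 0.2771 pbw; glass ÷ batch gives a yield of 99.72%.

Revised batch per 100.0 pbw glass:
  Rutile: 11.31 pbw
  Zircon: 19.09 pbw
  Alumina: 6.306 pbw
  Glass-grade sand: 63.57 pbw
Total batch = 100.3 pbw; LOI loss = 0.2771 pbw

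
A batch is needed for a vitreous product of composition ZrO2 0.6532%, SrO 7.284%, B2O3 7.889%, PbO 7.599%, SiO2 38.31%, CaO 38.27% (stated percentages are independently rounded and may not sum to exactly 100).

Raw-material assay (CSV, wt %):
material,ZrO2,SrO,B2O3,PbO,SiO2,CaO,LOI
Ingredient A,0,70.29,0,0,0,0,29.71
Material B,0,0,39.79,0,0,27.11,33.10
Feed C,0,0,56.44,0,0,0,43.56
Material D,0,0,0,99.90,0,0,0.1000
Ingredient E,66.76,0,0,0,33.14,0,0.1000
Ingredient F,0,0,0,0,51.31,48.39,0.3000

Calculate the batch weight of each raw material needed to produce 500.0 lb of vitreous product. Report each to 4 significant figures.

Rounding to four significant digits extends to each in-between result as printed. All arithmetic holds full float precision from first step to last — every reported figure is rounded exactly once. Derived quantities (LOI, yield, the six compositions, glass mass, totals) are computed from the batch weights on 500.0 lb of glass at exact precision exactly as printed in the question or the answer.
Target masses of each oxide per 500.0 lb vitreous product:
  ZrO2: 0.6532% × 500.0 = 3.266 lb
  SrO: 7.284% × 500.0 = 36.42 lb
  B2O3: 7.889% × 500.0 = 39.44 lb
  PbO: 7.599% × 500.0 = 37.99 lb
  SiO2: 38.31% × 500.0 = 191.6 lb
  CaO: 38.27% × 500.0 = 191.4 lb
Balance tally, oxide-wise, applying the batch weights above, under the basis named above (each sum matches its target mass up to rounding of the answer):
  ZrO2: 4.892·0.6676 = 3.266 lb (target 3.266 lb)
  SrO: 51.81·0.7029 = 36.42 lb (target 36.42 lb)
  B2O3: 45.11·0.3979 + 38.08·0.5644 = 39.44 lb (target 39.44 lb)
  PbO: 38.03·0.9990 = 37.99 lb (target 37.99 lb)
  SiO2: 4.892·0.3314 + 370.2·0.5131 = 191.6 lb (target 191.6 lb)
  CaO: 45.11·0.2711 + 370.2·0.4839 = 191.4 lb (target 191.4 lb)
Consistency of the glass mass: net batch after ignition = 500.1 lb (per-oxide target masses sum to 500.0 lb; against the stated basis, 500.0 lb — differing by rounding only).
Total batch = Σ batch = 548.1 lb; the LOI term Σ batch·LOI equals 48.07 lb; as yield: glass ÷ batch → 91.23%.

Batch per 500.0 lb vitreous product:
  Ingredient A: 51.81 lb
  Material B: 45.11 lb
  Feed C: 38.08 lb
  Material D: 38.03 lb
  Ingredient E: 4.892 lb
  Ingredient F: 370.2 lb
Total batch = 548.1 lb; LOI loss = 48.07 lb; yield = 91.23%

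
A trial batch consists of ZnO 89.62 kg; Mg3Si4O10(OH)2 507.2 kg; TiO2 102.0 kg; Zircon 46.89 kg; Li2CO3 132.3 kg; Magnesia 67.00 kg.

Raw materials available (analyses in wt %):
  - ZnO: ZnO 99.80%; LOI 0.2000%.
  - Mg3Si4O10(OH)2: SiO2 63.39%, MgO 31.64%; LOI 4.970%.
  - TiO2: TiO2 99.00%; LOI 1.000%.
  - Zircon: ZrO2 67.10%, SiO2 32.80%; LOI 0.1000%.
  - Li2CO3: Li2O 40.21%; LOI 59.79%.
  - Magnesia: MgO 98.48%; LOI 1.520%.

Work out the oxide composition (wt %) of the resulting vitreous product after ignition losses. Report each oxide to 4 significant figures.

Glass mass = 838.4 kg (batch 945.0 − LOI 106.6).
Composition: ZrO2 3.753%, ZnO 10.67%, SiO2 40.18%, MgO 27.01%, Li2O 6.345%, TiO2 12.04%

Working values are displayed, with 4-significant-figure rounding, in the printout; the working math carries full float precision throughout. Every reported number undergoes a single rounding; the derived quantities are carried from the batch weights for 838.4 kg of glass at full float precision (ignition loss, yield, the six compositions, glass mass, totals), precisely as stated by problem or answer.
Oxide masses out of the charge:
  ZrO2: 46.89·0.6710 = 31.46 kg
  ZnO: 89.62·0.9980 = 89.44 kg
  SiO2: 507.2·0.6339 + 46.89·0.3280 = 336.9 kg
  MgO: 507.2·0.3164 + 67.00·0.9848 = 226.5 kg
  Li2O: 132.3·0.4021 = 53.20 kg
  TiO2: 102.0·0.9900 = 101.0 kg
LOI: 89.62·0.002000 + 507.2·0.04970 + 102.0·0.01000 + 46.89·0.001000 + 132.3·0.5979 + 67.00·0.01520 = 106.6 kg
Resulting glass, batch − LOI: 945.0 − 106.6 = 838.4 kg (consistent with Σ oxide mass)
wt % = 100 × oxide mass / glass mass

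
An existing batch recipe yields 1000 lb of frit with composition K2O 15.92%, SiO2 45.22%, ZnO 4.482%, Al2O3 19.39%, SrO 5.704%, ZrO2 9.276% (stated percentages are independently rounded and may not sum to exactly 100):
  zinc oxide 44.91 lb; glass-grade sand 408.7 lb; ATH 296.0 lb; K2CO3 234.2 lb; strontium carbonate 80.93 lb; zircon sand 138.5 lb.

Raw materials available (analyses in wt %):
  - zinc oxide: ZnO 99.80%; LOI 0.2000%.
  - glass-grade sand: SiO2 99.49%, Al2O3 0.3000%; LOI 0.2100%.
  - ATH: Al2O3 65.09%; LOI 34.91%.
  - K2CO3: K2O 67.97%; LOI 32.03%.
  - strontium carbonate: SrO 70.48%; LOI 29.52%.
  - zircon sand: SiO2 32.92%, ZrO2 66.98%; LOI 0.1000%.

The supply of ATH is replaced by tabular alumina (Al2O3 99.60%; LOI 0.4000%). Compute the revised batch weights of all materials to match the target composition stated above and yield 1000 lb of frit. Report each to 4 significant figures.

Revised batch per 1000 lb frit:
  zinc oxide: 44.91 lb
  glass-grade sand: 408.7 lb
  tabular alumina: 193.4 lb
  K2CO3: 234.2 lb
  strontium carbonate: 80.93 lb
  zircon sand: 138.5 lb
Total batch = 1101 lb; LOI loss = 100.8 lb

Working values appear (rounded to 4 significant digits) on the page. Every computation holds full precision in every operation; every reported result includes exactly one rounding; the derived quantities (ignition loss, yield, the six compositions, the totals, net glass mass) are rebuilt using the weight values at 1000 lb of glass in full float precision, as written in the question or the answer.
Oxide mass targets, per 1000 lb frit:
  K2O: 15.92% × 1000 = 159.2 lb
  SiO2: 45.22% × 1000 = 452.2 lb
  ZnO: 4.482% × 1000 = 44.82 lb
  Al2O3: 19.39% × 1000 = 193.9 lb
  SrO: 5.704% × 1000 = 57.04 lb
  ZrO2: 9.276% × 1000 = 92.76 lb
Oxide-by-oxide audit per the reported batch figures, under the basis named above (summed amounts equal target values up to rounding of the answer):
  K2O: 234.2·0.6797 = 159.2 lb (target 159.2 lb)
  SiO2: 408.7·0.9949 + 138.5·0.3292 = 452.2 lb (target 452.2 lb)
  ZnO: 44.91·0.9980 = 44.82 lb (target 44.82 lb)
  Al2O3: 408.7·0.003000 + 193.4·0.9960 = 193.9 lb (target 193.9 lb)
  SrO: 80.93·0.7048 = 57.04 lb (target 57.04 lb)
  ZrO2: 138.5·0.6698 = 92.77 lb (target 92.76 lb)
Consistency of the glass mass: Σ batch − LOI loss = 999.9 lb (oxide target masses add up to 999.9 lb; against the stated basis, 1000 lb — rounding explains the deltas).
Adding the batch up: Σ batch = 1101 lb; LOI loss = Σ batch·LOI = 100.8 lb; the yield ratio, glass ÷ batch: 90.84%.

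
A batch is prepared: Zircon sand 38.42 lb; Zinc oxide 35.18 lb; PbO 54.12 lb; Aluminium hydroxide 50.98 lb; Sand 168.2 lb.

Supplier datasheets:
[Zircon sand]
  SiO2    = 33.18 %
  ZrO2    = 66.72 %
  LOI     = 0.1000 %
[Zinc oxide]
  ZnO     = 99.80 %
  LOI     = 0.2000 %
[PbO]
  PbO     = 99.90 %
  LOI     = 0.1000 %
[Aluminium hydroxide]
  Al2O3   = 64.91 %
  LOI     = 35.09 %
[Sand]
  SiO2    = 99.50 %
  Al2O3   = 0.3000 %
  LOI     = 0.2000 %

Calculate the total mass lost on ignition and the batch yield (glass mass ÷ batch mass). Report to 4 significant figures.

All arithmetic holds exact precision in every operation; in-progress results are shown rounded off to 4 significant digits on the page. Each reported value undergoes a single rounding. The derived quantities, including yield, ignition loss, the totals, net glass mass, the five compositions, are computed from the weighed amounts on 328.5 lb of glass in exact precision as given in problem or answer.
LOI of each material in turn:
  Zircon sand: 38.42 × 0.001000 = 0.03842 lb
  Zinc oxide: 35.18 × 0.002000 = 0.07036 lb
  PbO: 54.12 × 0.001000 = 0.05412 lb
  Aluminium hydroxide: 50.98 × 0.3509 = 17.89 lb
  Sand: 168.2 × 0.002000 = 0.3364 lb
Total LOI = 18.39 lb
Glass = batch − LOI = 346.9 − 18.39 = 328.5 lb

LOI loss = 18.39 lb; glass = 328.5 lb; yield = 94.70%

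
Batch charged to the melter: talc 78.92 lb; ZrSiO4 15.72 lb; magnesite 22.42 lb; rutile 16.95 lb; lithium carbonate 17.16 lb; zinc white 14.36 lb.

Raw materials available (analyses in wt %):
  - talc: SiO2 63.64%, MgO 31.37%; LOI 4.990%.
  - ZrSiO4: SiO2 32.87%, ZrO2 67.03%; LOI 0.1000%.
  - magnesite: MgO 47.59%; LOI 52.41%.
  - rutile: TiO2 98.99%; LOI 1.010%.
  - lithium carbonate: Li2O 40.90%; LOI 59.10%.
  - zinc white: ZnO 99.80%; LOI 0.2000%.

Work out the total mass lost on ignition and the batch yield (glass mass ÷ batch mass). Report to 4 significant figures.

Mid-chain values appear (rounded to 4 significant digits) as written. All arithmetic keeps full precision through the solve — a single rounding completes every reported number. All derived quantities (net glass mass, totals, the yield, the six compositions, LOI) are re-derived in full precision starting from the weights per 139.5 lb of glass, as quoted within question or answer.
Material-by-material LOI:
  talc: 78.92 × 0.04990 = 3.938 lb
  ZrSiO4: 15.72 × 0.001000 = 0.01572 lb
  magnesite: 22.42 × 0.5241 = 11.75 lb
  rutile: 16.95 × 0.01010 = 0.1712 lb
  lithium carbonate: 17.16 × 0.5910 = 10.14 lb
  zinc white: 14.36 × 0.002000 = 0.02872 lb
Total LOI = 26.05 lb
Glass = batch − LOI = 165.5 − 26.05 = 139.5 lb

LOI loss = 26.05 lb; glass = 139.5 lb; yield = 84.27%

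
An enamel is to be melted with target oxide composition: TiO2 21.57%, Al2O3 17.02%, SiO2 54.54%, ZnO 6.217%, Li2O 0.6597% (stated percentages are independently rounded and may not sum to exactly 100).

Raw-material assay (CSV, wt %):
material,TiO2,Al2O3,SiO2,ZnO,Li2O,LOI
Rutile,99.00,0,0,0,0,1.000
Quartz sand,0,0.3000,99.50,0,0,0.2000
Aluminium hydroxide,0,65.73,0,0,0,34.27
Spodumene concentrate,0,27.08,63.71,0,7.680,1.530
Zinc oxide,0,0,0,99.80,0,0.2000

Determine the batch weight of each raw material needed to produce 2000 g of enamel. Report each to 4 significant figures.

Batch per 2000 g enamel:
  Rutile: 435.8 g
  Quartz sand: 986.3 g
  Aluminium hydroxide: 442.6 g
  Spodumene concentrate: 171.8 g
  Zinc oxide: 124.6 g
Total batch = 2161 g; LOI loss = 160.9 g; yield = 92.56%

Values along the way appear, rounded to four significant figures, in the working; the whole derivation runs at exact precision through the solve; a single rounding yields every reported figure — the derived quantities (glass mass, totals, LOI, the five compositions, yield) are re-derived at exact precision using the weight values at 2000 g of glass as set out in either problem or answer.
Oxide-by-oxide targets in 2000 g enamel:
  TiO2: 21.57% × 2000 = 431.4 g
  Al2O3: 17.02% × 2000 = 340.4 g
  SiO2: 54.54% × 2000 = 1091 g
  ZnO: 6.217% × 2000 = 124.3 g
  Li2O: 0.6597% × 2000 = 13.19 g
A balance pass over the oxides, using the reported weights, for the quoted basis mass (oxide sums agree with the targets inside rounding margins):
  TiO2: 435.8·0.9900 = 431.4 g (target 431.4 g)
  Al2O3: 986.3·0.003000 + 442.6·0.6573 + 171.8·0.2708 = 340.4 g (target 340.4 g)
  SiO2: 986.3·0.9950 + 171.8·0.6371 = 1091 g (target 1091 g)
  ZnO: 124.6·0.9980 = 124.4 g (target 124.3 g)
  Li2O: 171.8·0.07680 = 13.19 g (target 13.19 g)
The glass-mass cross-check: total batch − LOI = 2000 g (the Σ of target masses is 2000 g; basis as stated: 2000 g — a pure rounding effect).
Whole-batch sum: Σ batch = 2161 g; Σ batch·LOI gives LOI loss = 160.9 g; yield, glass over the total, = 92.56%.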